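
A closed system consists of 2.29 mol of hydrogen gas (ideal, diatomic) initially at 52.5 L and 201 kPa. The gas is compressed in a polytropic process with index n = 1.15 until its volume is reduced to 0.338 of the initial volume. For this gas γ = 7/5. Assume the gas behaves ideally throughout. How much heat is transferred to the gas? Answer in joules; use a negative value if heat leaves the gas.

T₁ = P₁V₁/(nR) = 201×52.5/(2.29×8.314) = 554 K.
Polytropic n=1.15: T₂ = T₁(V₁/V₂)^(n−1) = 554×(2.96)^0.15 = 652 K; P₂ = P₁(V₁/V₂)^n = 700 kPa.
W = (P₁V₁−P₂V₂)/(n−1) = (201×52.5−700×17.7)/0.15 = -12400 J.
ΔU = nCvΔT = 2.29×20.8×(652−554) = 4660 J.
Q = ΔU + W = -7770 J.

-7770 J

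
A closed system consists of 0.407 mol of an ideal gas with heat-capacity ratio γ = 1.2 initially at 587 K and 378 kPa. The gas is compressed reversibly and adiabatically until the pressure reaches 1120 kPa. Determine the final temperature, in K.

V₁ = nRT₁/P₁ = 0.407×8.314×587/378 = 5.25 L.
Adiabatic: T₂/T₁ = (P₂/P₁)^((γ−1)/γ) ⇒ T₂ = 587×(2.96)^0.167 = 703 K; V₂ = 2.13 L.

703 K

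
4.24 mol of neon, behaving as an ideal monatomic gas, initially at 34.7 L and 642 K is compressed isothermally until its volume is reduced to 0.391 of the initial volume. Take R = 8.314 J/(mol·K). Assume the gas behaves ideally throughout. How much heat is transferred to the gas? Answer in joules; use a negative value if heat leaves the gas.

-21300 J

P₁ = nRT₁/V₁ = 4.24×8.314×642/34.7 = 652 kPa.
Isothermal: T stays 642 K; PV = const ⇒ V₂ = 13.6 L, P₂ = 1670 kPa.
ΔU = 0 (ideal gas, T constant).
W = nRT ln(V₂/V₁) = 4.24×8.314×642×ln(0.391) = -21300 J.
Q = ΔU + W = -21300 J.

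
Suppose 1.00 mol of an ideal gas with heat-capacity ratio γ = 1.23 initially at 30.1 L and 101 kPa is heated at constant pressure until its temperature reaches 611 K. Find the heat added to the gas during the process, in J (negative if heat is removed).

T₁ = P₁V₁/(nR) = 101×30.1/(1.00×8.314) = 366 K.
Isobaric: P stays 101 kPa; V/T = const ⇒ T₂ = 611 K, V₂ = 50.3 L.
W = PΔV = 101×(50.3−30.1) kPa·L = 2040 J.
ΔU = nCvΔT = 1.00×36.1×(611−366) = 8870 J.
Q = ΔU + W = nCpΔT = 10900 J.

10900 J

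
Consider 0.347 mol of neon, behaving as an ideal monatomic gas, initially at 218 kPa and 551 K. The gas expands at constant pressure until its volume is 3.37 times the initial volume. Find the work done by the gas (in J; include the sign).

3770 J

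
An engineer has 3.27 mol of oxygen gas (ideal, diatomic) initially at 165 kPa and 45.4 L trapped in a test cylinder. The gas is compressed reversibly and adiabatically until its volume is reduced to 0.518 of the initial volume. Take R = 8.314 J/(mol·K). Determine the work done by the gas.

-5640 J

T₁ = P₁V₁/(nR) = 165×45.4/(3.27×8.314) = 276 K.
Adiabatic: TV^(γ−1) = const ⇒ T₂ = 276×(1.93)^0.400 = 358 K; PV^γ = const ⇒ P₂ = 414 kPa.
ΔU = nCvΔT = 3.27×20.8×(358−276) = 5640 J.
Q = 0 for an adiabatic process, so W = −ΔU = -5640 J.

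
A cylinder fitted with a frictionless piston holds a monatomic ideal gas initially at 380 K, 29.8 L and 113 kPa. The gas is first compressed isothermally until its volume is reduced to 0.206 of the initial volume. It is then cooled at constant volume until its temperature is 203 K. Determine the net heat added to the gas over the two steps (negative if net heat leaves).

n = P₁V₁/(RT₁) = 113×29.8/(8.314×380) = 1.07 mol.
Step 1 — Isothermal: T stays 380 K; PV = const ⇒ V₂ = 6.14 L, P₂ = 549 kPa.
ΔU = 0 (ideal gas, T constant).
W = nRT ln(V₂/V₁) = 1.07×8.314×380×ln(0.206) = -5320 J.
Q = ΔU + W = -5320 J.
State after step 1: P = 549 kPa, V = 6.14 L, T = 380 K.
Step 2 — Isochoric: V stays 6.14 L; P/T = const ⇒ T₂ = 203 K, P₂ = 293 kPa.
W = 0 (no volume change).
ΔU = nCvΔT = 1.07×12.5×(203−380) = -2350 J.
Q = ΔU = -2350 J.
Net over both steps: W = -5320 J, Q = -7670 J, ΔU = -2350 J.

-7670 J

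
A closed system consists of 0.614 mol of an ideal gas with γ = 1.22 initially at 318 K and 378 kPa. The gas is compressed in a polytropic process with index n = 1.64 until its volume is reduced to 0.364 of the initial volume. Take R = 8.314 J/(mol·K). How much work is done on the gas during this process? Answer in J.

V₁ = nRT₁/P₁ = 0.614×8.314×318/378 = 4.29 L.
Polytropic n=1.64: T₂ = T₁(V₁/V₂)^(n−1) = 318×(2.75)^0.64 = 607 K; P₂ = P₁(V₁/V₂)^n = 1980 kPa.
W = (P₁V₁−P₂V₂)/(n−1) = (378×4.29−1980×1.56)/0.64 = -2310 J.
Work done on the gas = −W_by = 2310 J.

2310 J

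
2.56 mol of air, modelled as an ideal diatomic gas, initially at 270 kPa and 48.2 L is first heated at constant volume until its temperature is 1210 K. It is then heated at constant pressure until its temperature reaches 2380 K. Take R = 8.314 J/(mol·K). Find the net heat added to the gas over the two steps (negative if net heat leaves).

T₁ = P₁V₁/(nR) = 270×48.2/(2.56×8.314) = 611 K.
Step 1 — Isochoric: V stays 48.2 L; P/T = const ⇒ T₂ = 1210 K, P₂ = 534 kPa.
W = 0 (no volume change).
ΔU = nCvΔT = 2.56×20.8×(1210−611) = 31800 J.
Q = ΔU = 31800 J.
State after step 1: P = 534 kPa, V = 48.2 L, T = 1210 K.
Step 2 — Isobaric: P stays 534 kPa; V/T = const ⇒ T₂ = 2380 K, V₂ = 94.8 L.
W = PΔV = 534×(94.8−48.2) kPa·L = 24900 J.
ΔU = nCvΔT = 2.56×20.8×(2380−1210) = 62300 J.
Q = ΔU + W = nCpΔT = 87200 J.
Net over both steps: W = 24900 J, Q = 119000 J, ΔU = 94100 J.

119000 J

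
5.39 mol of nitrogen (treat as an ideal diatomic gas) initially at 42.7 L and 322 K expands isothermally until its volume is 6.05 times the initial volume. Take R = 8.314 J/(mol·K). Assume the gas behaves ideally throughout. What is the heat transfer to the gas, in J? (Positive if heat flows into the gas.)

26000 J

P₁ = nRT₁/V₁ = 5.39×8.314×322/42.7 = 338 kPa.
Isothermal: T stays 322 K; PV = const ⇒ V₂ = 258 L, P₂ = 55.9 kPa.
ΔU = 0 (ideal gas, T constant).
W = nRT ln(V₂/V₁) = 5.39×8.314×322×ln(6.05) = 26000 J.
Q = ΔU + W = 26000 J.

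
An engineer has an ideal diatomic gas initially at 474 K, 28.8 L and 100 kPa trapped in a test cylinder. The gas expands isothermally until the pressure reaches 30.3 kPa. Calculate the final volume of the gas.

95.0 L

Isothermal: T stays 474 K; PV = const ⇒ V₂ = 95.0 L, P₂ = 30.3 kPa.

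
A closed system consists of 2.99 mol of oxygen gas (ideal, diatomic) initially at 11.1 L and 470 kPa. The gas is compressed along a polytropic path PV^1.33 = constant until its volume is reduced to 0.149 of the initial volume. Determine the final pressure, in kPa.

T₁ = P₁V₁/(nR) = 470×11.1/(2.99×8.314) = 210 K.
Polytropic n=1.33: T₂ = T₁(V₁/V₂)^(n−1) = 210×(6.71)^0.33 = 393 K; P₂ = P₁(V₁/V₂)^n = 5910 kPa.

5910 kPa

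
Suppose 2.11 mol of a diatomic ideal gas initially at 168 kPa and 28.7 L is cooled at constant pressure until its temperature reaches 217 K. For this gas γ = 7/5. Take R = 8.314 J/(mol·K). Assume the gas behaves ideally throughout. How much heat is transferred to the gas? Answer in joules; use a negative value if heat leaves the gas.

T₁ = P₁V₁/(nR) = 168×28.7/(2.11×8.314) = 275 K.
Isobaric: P stays 168 kPa; V/T = const ⇒ T₂ = 217 K, V₂ = 22.7 L.
W = PΔV = 168×(22.7−28.7) kPa·L = -1010 J.
ΔU = nCvΔT = 2.11×20.8×(217−275) = -2540 J.
Q = ΔU + W = nCpΔT = -3550 J.

-3550 J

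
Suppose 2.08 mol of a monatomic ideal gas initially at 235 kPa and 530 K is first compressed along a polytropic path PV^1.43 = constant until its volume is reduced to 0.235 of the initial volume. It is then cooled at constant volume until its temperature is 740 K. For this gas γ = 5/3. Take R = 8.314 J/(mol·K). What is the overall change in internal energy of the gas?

5450 J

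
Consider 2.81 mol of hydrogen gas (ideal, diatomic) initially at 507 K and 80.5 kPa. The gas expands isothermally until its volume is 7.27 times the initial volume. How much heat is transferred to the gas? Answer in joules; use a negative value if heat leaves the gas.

23500 J

V₁ = nRT₁/P₁ = 2.81×8.314×507/80.5 = 147 L.
Isothermal: T stays 507 K; PV = const ⇒ V₂ = 1070 L, P₂ = 11.1 kPa.
ΔU = 0 (ideal gas, T constant).
W = nRT ln(V₂/V₁) = 2.81×8.314×507×ln(7.27) = 23500 J.
Q = ΔU + W = 23500 J.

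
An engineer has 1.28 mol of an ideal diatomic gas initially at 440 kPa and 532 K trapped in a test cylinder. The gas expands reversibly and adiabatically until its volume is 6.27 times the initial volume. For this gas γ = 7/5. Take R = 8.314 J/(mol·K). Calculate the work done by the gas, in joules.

7360 J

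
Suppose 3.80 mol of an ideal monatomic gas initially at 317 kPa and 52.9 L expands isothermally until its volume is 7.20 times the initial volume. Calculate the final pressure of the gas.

T₁ = P₁V₁/(nR) = 317×52.9/(3.80×8.314) = 531 K.
Isothermal: T stays 531 K; PV = const ⇒ V₂ = 381 L, P₂ = 44.0 kPa.

44.0 kPa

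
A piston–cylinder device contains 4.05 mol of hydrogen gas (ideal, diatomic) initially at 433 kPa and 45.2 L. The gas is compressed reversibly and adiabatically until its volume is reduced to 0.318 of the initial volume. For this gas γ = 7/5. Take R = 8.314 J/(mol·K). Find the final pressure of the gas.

2150 kPa

T₁ = P₁V₁/(nR) = 433×45.2/(4.05×8.314) = 581 K.
Adiabatic: TV^(γ−1) = const ⇒ T₂ = 581×(3.14)^0.400 = 919 K; PV^γ = const ⇒ P₂ = 2150 kPa.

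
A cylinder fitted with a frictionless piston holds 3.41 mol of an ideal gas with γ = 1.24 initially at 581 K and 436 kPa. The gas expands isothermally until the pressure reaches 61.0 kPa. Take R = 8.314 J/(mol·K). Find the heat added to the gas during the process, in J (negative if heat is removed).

32400 J

V₁ = nRT₁/P₁ = 3.41×8.314×581/436 = 37.8 L.
Isothermal: T stays 581 K; PV = const ⇒ V₂ = 270 L, P₂ = 61.0 kPa.
ΔU = 0 (ideal gas, T constant).
W = nRT ln(V₂/V₁) = 3.41×8.314×581×ln(7.15) = 32400 J.
Q = ΔU + W = 32400 J.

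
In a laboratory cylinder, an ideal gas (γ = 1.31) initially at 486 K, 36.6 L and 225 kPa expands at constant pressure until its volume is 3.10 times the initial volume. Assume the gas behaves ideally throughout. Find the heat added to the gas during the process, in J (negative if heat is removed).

n = P₁V₁/(RT₁) = 225×36.6/(8.314×486) = 2.04 mol.
Isobaric: P stays 225 kPa; V/T = const ⇒ T₂ = 1510 K, V₂ = 113 L.
W = PΔV = 225×(113−36.6) kPa·L = 17300 J.
ΔU = nCvΔT = 2.04×26.8×(1510−486) = 55800 J.
Q = ΔU + W = nCpΔT = 73100 J.

73100 J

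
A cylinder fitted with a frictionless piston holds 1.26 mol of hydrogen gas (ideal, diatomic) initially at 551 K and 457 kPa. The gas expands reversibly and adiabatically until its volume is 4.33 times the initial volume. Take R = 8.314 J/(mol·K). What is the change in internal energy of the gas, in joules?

-6400 J

V₁ = nRT₁/P₁ = 1.26×8.314×551/457 = 12.6 L.
Adiabatic: TV^(γ−1) = const ⇒ T₂ = 551×(0.231)^0.400 = 307 K; PV^γ = const ⇒ P₂ = 58.7 kPa.
For an ideal gas ΔU = nCvΔT with Cv = (5/2)R = 20.8 J/(mol·K).
ΔU = 1.26×20.8×(307−551) = -6400 J.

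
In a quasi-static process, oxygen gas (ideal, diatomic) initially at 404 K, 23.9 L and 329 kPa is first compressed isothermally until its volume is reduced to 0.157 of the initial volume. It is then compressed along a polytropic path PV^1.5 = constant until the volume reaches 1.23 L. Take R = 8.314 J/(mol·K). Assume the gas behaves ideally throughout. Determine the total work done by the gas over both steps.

-26300 J

n = P₁V₁/(RT₁) = 329×23.9/(8.314×404) = 2.34 mol.
Step 1 — Isothermal: T stays 404 K; PV = const ⇒ V₂ = 3.75 L, P₂ = 2100 kPa.
ΔU = 0 (ideal gas, T constant).
W = nRT ln(V₂/V₁) = 2.34×8.314×404×ln(0.157) = -14600 J.
Q = ΔU + W = -14600 J.
State after step 1: P = 2100 kPa, V = 3.75 L, T = 404 K.
Step 2 — Polytropic n=1.5: T₂ = T₁(V₁/V₂)^(n−1) = 404×(3.05)^0.50 = 706 K; P₂ = P₁(V₁/V₂)^n = 11200 kPa.
W = (P₁V₁−P₂V₂)/(n−1) = (2100×3.75−11200×1.23)/0.50 = -11700 J.
ΔU = nCvΔT = 2.34×20.8×(706−404) = 14700 J.
Q = ΔU + W = 2940 J.
Net over both steps: W = -26300 J, Q = -11600 J, ΔU = 14700 J.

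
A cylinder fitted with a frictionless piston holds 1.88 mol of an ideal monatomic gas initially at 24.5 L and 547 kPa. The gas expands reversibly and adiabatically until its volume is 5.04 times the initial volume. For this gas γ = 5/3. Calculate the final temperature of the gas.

292 K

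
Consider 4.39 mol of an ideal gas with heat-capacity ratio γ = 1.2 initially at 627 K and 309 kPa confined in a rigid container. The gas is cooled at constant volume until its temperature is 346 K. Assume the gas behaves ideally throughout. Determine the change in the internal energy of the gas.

-51300 J

V₁ = nRT₁/P₁ = 4.39×8.314×627/309 = 74.1 L.
Isochoric: V stays 74.1 L; P/T = const ⇒ T₂ = 346 K, P₂ = 171 kPa.
For an ideal gas ΔU = nCvΔT with Cv = R/(γ−1) = 41.6 J/(mol·K).
ΔU = 4.39×41.6×(346−627) = -51300 J.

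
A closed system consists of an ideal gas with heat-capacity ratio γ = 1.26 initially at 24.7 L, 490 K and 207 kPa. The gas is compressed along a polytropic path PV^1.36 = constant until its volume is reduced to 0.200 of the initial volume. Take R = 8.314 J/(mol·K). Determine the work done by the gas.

n = P₁V₁/(RT₁) = 207×24.7/(8.314×490) = 1.26 mol.
Polytropic n=1.36: T₂ = T₁(V₁/V₂)^(n−1) = 490×(5.00)^0.36 = 875 K; P₂ = P₁(V₁/V₂)^n = 1850 kPa.
W = (P₁V₁−P₂V₂)/(n−1) = (207×24.7−1850×4.94)/0.36 = -11100 J.

-11100 J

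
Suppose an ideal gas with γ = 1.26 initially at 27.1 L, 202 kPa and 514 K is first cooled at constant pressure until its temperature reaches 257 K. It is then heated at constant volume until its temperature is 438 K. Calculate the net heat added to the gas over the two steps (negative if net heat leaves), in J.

-5850 J

n = P₁V₁/(RT₁) = 202×27.1/(8.314×514) = 1.28 mol.
Step 1 — Isobaric: P stays 202 kPa; V/T = const ⇒ T₂ = 257 K, V₂ = 13.6 L.
W = PΔV = 202×(13.6−27.1) kPa·L = -2740 J.
ΔU = nCvΔT = 1.28×32.0×(257−514) = -10500 J.
Q = ΔU + W = nCpΔT = -13300 J.
State after step 1: P = 202 kPa, V = 13.6 L, T = 257 K.
Step 2 — Isochoric: V stays 13.6 L; P/T = const ⇒ T₂ = 438 K, P₂ = 344 kPa.
W = 0 (no volume change).
ΔU = nCvΔT = 1.28×32.0×(438−257) = 7410 J.
Q = ΔU = 7410 J.
Net over both steps: W = -2740 J, Q = -5850 J, ΔU = -3110 J.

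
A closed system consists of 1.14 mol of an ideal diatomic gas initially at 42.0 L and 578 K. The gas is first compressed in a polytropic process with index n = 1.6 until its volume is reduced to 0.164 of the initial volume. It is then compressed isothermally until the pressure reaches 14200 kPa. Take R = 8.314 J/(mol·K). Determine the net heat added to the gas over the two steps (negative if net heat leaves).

P₁ = nRT₁/V₁ = 1.14×8.314×578/42.0 = 130 kPa.
Step 1 — Polytropic n=1.6: T₂ = T₁(V₁/V₂)^(n−1) = 578×(6.10)^0.60 = 1710 K; P₂ = P₁(V₁/V₂)^n = 2350 kPa.
W = (P₁V₁−P₂V₂)/(n−1) = (130×42.0−2350×6.89)/0.60 = -17900 J.
ΔU = nCvΔT = 1.14×20.8×(1710−578) = 26800 J.
Q = ΔU + W = 8940 J.
State after step 1: P = 2350 kPa, V = 6.89 L, T = 1710 K.
Step 2 — Isothermal: T stays 1710 K; PV = const ⇒ V₂ = 1.14 L, P₂ = 14200 kPa.
ΔU = 0 (ideal gas, T constant).
W = nRT ln(V₂/V₁) = 1.14×8.314×1710×ln(0.166) = -29100 J.
Q = ΔU + W = -29100 J.
Net over both steps: W = -47000 J, Q = -20200 J, ΔU = 26800 J.

-20200 J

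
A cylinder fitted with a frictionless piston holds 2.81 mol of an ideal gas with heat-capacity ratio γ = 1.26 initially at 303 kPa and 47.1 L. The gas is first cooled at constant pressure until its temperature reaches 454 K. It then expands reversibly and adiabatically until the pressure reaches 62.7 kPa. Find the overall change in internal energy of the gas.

T₁ = P₁V₁/(nR) = 303×47.1/(2.81×8.314) = 611 K.
Step 1 — Isobaric: P stays 303 kPa; V/T = const ⇒ T₂ = 454 K, V₂ = 35.0 L.
W = PΔV = 303×(35.0−47.1) kPa·L = -3660 J.
ΔU = nCvΔT = 2.81×32.0×(454−611) = -14100 J.
Q = ΔU + W = nCpΔT = -17800 J.
State after step 1: P = 303 kPa, V = 35.0 L, T = 454 K.
Step 2 — Adiabatic: T₂/T₁ = (P₂/P₁)^((γ−1)/γ) ⇒ T₂ = 454×(0.207)^0.206 = 328 K; V₂ = 122 L.
ΔU = nCvΔT = 2.81×32.0×(328−454) = -11300 J.
Q = 0 for an adiabatic process, so W = −ΔU = 11300 J.
Net over both steps: W = 7660 J, Q = -17800 J, ΔU = -25400 J.

-25400 J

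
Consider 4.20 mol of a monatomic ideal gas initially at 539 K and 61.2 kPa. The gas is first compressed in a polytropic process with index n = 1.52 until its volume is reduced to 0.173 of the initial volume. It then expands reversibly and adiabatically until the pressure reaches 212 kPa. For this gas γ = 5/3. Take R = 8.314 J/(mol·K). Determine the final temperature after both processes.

759 K

V₁ = nRT₁/P₁ = 4.20×8.314×539/61.2 = 308 L.
Step 1 — Polytropic n=1.52: T₂ = T₁(V₁/V₂)^(n−1) = 539×(5.78)^0.52 = 1340 K; P₂ = P₁(V₁/V₂)^n = 881 kPa.
W = (P₁V₁−P₂V₂)/(n−1) = (61.2×308−881×53.2)/0.52 = -53900 J.
ΔU = nCvΔT = 4.20×12.5×(1340−539) = 42100 J.
Q = ΔU + W = -11900 J.
State after step 1: P = 881 kPa, V = 53.2 L, T = 1340 K.
Step 2 — Adiabatic: T₂/T₁ = (P₂/P₁)^((γ−1)/γ) ⇒ T₂ = 1340×(0.241)^0.400 = 759 K; V₂ = 125 L.
ΔU = nCvΔT = 4.20×12.5×(759−1340) = -30500 J.
Q = 0 for an adiabatic process, so W = −ΔU = 30500 J.
Net over both steps: W = -23400 J, Q = -11900 J, ΔU = 11500 J.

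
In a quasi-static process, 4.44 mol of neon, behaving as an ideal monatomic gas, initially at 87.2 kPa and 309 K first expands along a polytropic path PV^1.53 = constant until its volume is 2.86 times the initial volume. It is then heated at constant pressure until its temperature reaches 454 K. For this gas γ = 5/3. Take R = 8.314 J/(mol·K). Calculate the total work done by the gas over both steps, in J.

19400 J

V₁ = nRT₁/P₁ = 4.44×8.314×309/87.2 = 131 L.
Step 1 — Polytropic n=1.53: T₂ = T₁(V₁/V₂)^(n−1) = 309×(0.350)^0.53 = 177 K; P₂ = P₁(V₁/V₂)^n = 17.5 kPa.
W = (P₁V₁−P₂V₂)/(n−1) = (87.2×131−17.5×374)/0.53 = 9190 J.
ΔU = nCvΔT = 4.44×12.5×(177−309) = -7310 J.
Q = ΔU + W = 1880 J.
State after step 1: P = 17.5 kPa, V = 374 L, T = 177 K.
Step 2 — Isobaric: P stays 17.5 kPa; V/T = const ⇒ T₂ = 454 K, V₂ = 959 L.
W = PΔV = 17.5×(959−374) kPa·L = 10200 J.
ΔU = nCvΔT = 4.44×12.5×(454−177) = 15300 J.
Q = ΔU + W = nCpΔT = 25600 J.
Net over both steps: W = 19400 J, Q = 27400 J, ΔU = 8030 J.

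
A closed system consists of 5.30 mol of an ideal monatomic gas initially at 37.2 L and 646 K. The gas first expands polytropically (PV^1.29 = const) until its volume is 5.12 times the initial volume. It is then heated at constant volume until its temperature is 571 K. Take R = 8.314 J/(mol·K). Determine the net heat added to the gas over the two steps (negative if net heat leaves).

32100 J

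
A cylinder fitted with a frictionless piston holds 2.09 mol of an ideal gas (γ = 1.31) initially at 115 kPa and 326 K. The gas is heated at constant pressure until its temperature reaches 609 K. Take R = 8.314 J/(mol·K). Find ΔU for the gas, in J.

V₁ = nRT₁/P₁ = 2.09×8.314×326/115 = 49.3 L.
Isobaric: P stays 115 kPa; V/T = const ⇒ T₂ = 609 K, V₂ = 92.0 L.
For an ideal gas ΔU = nCvΔT with Cv = R/(γ−1) = 26.8 J/(mol·K).
ΔU = 2.09×26.8×(609−326) = 15900 J.

15900 J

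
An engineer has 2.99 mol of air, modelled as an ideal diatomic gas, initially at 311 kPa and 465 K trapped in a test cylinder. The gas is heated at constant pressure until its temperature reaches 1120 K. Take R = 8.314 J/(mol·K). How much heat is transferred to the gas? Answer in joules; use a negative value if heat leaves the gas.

57000 J

V₁ = nRT₁/P₁ = 2.99×8.314×465/311 = 37.2 L.
Isobaric: P stays 311 kPa; V/T = const ⇒ T₂ = 1120 K, V₂ = 89.5 L.
W = PΔV = 311×(89.5−37.2) kPa·L = 16300 J.
ΔU = nCvΔT = 2.99×20.8×(1120−465) = 40700 J.
Q = ΔU + W = nCpΔT = 57000 J.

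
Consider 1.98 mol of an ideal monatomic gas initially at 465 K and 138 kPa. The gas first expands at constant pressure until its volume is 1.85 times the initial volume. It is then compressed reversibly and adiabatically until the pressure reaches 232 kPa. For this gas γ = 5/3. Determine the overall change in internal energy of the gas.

14700 J

V₁ = nRT₁/P₁ = 1.98×8.314×465/138 = 55.5 L.
Step 1 — Isobaric: P stays 138 kPa; V/T = const ⇒ T₂ = 860 K, V₂ = 103 L.
W = PΔV = 138×(103−55.5) kPa·L = 6510 J.
ΔU = nCvΔT = 1.98×12.5×(860−465) = 9760 J.
Q = ΔU + W = nCpΔT = 16300 J.
State after step 1: P = 138 kPa, V = 103 L, T = 860 K.
Step 2 — Adiabatic: T₂/T₁ = (P₂/P₁)^((γ−1)/γ) ⇒ T₂ = 860×(1.68)^0.400 = 1060 K; V₂ = 75.1 L.
ΔU = nCvΔT = 1.98×12.5×(1060−860) = 4910 J.
Q = 0 for an adiabatic process, so W = −ΔU = -4910 J.
Net over both steps: W = 1600 J, Q = 16300 J, ΔU = 14700 J.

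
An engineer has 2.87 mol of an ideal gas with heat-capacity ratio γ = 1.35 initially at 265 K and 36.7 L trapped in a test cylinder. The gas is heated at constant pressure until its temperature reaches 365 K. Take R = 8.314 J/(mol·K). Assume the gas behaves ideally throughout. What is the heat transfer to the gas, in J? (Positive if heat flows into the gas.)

9200 J

P₁ = nRT₁/V₁ = 2.87×8.314×265/36.7 = 172 kPa.
Isobaric: P stays 172 kPa; V/T = const ⇒ T₂ = 365 K, V₂ = 50.5 L.
W = PΔV = 172×(50.5−36.7) kPa·L = 2390 J.
ΔU = nCvΔT = 2.87×23.8×(365−265) = 6820 J.
Q = ΔU + W = nCpΔT = 9200 J.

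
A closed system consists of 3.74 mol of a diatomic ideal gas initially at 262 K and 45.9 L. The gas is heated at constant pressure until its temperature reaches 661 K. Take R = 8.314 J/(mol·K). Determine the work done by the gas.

P₁ = nRT₁/V₁ = 3.74×8.314×262/45.9 = 177 kPa.
Isobaric: P stays 177 kPa; V/T = const ⇒ T₂ = 661 K, V₂ = 116 L.
W = PΔV = 177×(116−45.9) kPa·L = 12400 J.

12400 J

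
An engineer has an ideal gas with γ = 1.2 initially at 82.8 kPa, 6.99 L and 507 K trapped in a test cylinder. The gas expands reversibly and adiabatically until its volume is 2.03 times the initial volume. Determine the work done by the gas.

n = P₁V₁/(RT₁) = 82.8×6.99/(8.314×507) = 0.137 mol.
Adiabatic: TV^(γ−1) = const ⇒ T₂ = 507×(0.493)^0.200 = 440 K; PV^γ = const ⇒ P₂ = 35.4 kPa.
ΔU = nCvΔT = 0.137×41.6×(440−507) = -382 J.
Q = 0 for an adiabatic process, so W = −ΔU = 382 J.

382 J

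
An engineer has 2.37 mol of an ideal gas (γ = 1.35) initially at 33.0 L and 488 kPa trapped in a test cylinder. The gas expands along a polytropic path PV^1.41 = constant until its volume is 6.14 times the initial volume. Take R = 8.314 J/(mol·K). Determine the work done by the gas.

20600 J

T₁ = P₁V₁/(nR) = 488×33.0/(2.37×8.314) = 817 K.
Polytropic n=1.41: T₂ = T₁(V₁/V₂)^(n−1) = 817×(0.163)^0.41 = 388 K; P₂ = P₁(V₁/V₂)^n = 37.8 kPa.
W = (P₁V₁−P₂V₂)/(n−1) = (488×33.0−37.8×203)/0.41 = 20600 J.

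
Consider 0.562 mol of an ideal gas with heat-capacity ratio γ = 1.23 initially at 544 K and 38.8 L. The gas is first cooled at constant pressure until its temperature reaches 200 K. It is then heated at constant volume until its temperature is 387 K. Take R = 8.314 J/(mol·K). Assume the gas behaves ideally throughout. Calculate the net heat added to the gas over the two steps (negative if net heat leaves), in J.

-4800 J

P₁ = nRT₁/V₁ = 0.562×8.314×544/38.8 = 65.5 kPa.
Step 1 — Isobaric: P stays 65.5 kPa; V/T = const ⇒ T₂ = 200 K, V₂ = 14.3 L.
W = PΔV = 65.5×(14.3−38.8) kPa·L = -1610 J.
ΔU = nCvΔT = 0.562×36.1×(200−544) = -6990 J.
Q = ΔU + W = nCpΔT = -8600 J.
State after step 1: P = 65.5 kPa, V = 14.3 L, T = 200 K.
Step 2 — Isochoric: V stays 14.3 L; P/T = const ⇒ T₂ = 387 K, P₂ = 127 kPa.
W = 0 (no volume change).
ΔU = nCvΔT = 0.562×36.1×(387−200) = 3800 J.
Q = ΔU = 3800 J.
Net over both steps: W = -1610 J, Q = -4800 J, ΔU = -3190 J.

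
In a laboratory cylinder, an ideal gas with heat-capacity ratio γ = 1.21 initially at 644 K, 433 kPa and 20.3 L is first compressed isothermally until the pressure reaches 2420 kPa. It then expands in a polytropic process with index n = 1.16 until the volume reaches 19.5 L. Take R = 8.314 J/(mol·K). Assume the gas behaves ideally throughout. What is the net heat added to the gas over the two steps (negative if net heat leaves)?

-12000 J

n = P₁V₁/(RT₁) = 433×20.3/(8.314×644) = 1.64 mol.
Step 1 — Isothermal: T stays 644 K; PV = const ⇒ V₂ = 3.63 L, P₂ = 2420 kPa.
ΔU = 0 (ideal gas, T constant).
W = nRT ln(V₂/V₁) = 1.64×8.314×644×ln(0.179) = -15100 J.
Q = ΔU + W = -15100 J.
State after step 1: P = 2420 kPa, V = 3.63 L, T = 644 K.
Step 2 — Polytropic n=1.16: T₂ = T₁(V₁/V₂)^(n−1) = 644×(0.186)^0.16 = 492 K; P₂ = P₁(V₁/V₂)^n = 344 kPa.
W = (P₁V₁−P₂V₂)/(n−1) = (2420×3.63−344×19.5)/0.16 = 13000 J.
ΔU = nCvΔT = 1.64×39.6×(492−644) = -9870 J.
Q = ΔU + W = 3080 J.
Net over both steps: W = -2170 J, Q = -12000 J, ΔU = -9870 J.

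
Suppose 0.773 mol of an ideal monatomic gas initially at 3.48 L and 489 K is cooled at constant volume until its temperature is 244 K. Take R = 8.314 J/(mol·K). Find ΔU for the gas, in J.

-2360 J

P₁ = nRT₁/V₁ = 0.773×8.314×489/3.48 = 903 kPa.
Isochoric: V stays 3.48 L; P/T = const ⇒ T₂ = 244 K, P₂ = 451 kPa.
For an ideal gas ΔU = nCvΔT with Cv = (3/2)R = 12.5 J/(mol·K).
ΔU = 0.773×12.5×(244−489) = -2360 J.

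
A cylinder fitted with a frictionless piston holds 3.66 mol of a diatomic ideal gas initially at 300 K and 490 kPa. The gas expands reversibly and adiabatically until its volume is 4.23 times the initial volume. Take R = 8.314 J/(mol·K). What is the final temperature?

V₁ = nRT₁/P₁ = 3.66×8.314×300/490 = 18.6 L.
Adiabatic: TV^(γ−1) = const ⇒ T₂ = 300×(0.236)^0.400 = 168 K; PV^γ = const ⇒ P₂ = 65.1 kPa.

168 K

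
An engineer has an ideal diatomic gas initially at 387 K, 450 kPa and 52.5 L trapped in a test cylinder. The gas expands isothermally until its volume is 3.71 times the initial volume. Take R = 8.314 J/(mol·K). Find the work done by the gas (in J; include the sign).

n = P₁V₁/(RT₁) = 450×52.5/(8.314×387) = 7.34 mol.
Isothermal: T stays 387 K; PV = const ⇒ V₂ = 195 L, P₂ = 121 kPa.
W = nRT ln(V₂/V₁) = 7.34×8.314×387×ln(3.71) = 31000 J.

31000 J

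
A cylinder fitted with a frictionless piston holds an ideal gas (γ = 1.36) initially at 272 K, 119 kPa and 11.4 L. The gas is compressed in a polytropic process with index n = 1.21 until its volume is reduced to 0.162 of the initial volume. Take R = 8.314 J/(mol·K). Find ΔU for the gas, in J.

1750 J

n = P₁V₁/(RT₁) = 119×11.4/(8.314×272) = 0.600 mol.
Polytropic n=1.21: T₂ = T₁(V₁/V₂)^(n−1) = 272×(6.17)^0.21 = 399 K; P₂ = P₁(V₁/V₂)^n = 1080 kPa.
For an ideal gas ΔU = nCvΔT with Cv = R/(γ−1) = 23.1 J/(mol·K).
ΔU = 0.600×23.1×(399−272) = 1750 J.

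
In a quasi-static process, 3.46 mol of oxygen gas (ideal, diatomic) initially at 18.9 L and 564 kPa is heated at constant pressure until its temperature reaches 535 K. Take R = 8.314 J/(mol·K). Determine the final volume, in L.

T₁ = P₁V₁/(nR) = 564×18.9/(3.46×8.314) = 371 K.
Isobaric: P stays 564 kPa; V/T = const ⇒ T₂ = 535 K, V₂ = 27.3 L.

27.3 L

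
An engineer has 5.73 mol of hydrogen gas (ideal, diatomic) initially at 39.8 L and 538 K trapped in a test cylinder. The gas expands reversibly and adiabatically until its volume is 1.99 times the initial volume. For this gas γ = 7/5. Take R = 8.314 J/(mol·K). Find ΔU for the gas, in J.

-15400 J

P₁ = nRT₁/V₁ = 5.73×8.314×538/39.8 = 644 kPa.
Adiabatic: TV^(γ−1) = const ⇒ T₂ = 538×(0.503)^0.400 = 409 K; PV^γ = const ⇒ P₂ = 246 kPa.
For an ideal gas ΔU = nCvΔT with Cv = (5/2)R = 20.8 J/(mol·K).
ΔU = 5.73×20.8×(409−538) = -15400 J.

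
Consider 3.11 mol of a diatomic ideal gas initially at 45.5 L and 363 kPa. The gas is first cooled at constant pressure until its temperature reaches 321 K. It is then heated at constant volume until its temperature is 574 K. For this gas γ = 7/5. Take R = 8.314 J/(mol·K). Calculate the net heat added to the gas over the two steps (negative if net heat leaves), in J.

-12400 J

T₁ = P₁V₁/(nR) = 363×45.5/(3.11×8.314) = 639 K.
Step 1 — Isobaric: P stays 363 kPa; V/T = const ⇒ T₂ = 321 K, V₂ = 22.9 L.
W = PΔV = 363×(22.9−45.5) kPa·L = -8220 J.
ΔU = nCvΔT = 3.11×20.8×(321−639) = -20500 J.
Q = ΔU + W = nCpΔT = -28800 J.
State after step 1: P = 363 kPa, V = 22.9 L, T = 321 K.
Step 2 — Isochoric: V stays 22.9 L; P/T = const ⇒ T₂ = 574 K, P₂ = 649 kPa.
W = 0 (no volume change).
ΔU = nCvΔT = 3.11×20.8×(574−321) = 16400 J.
Q = ΔU = 16400 J.
Net over both steps: W = -8220 J, Q = -12400 J, ΔU = -4190 J.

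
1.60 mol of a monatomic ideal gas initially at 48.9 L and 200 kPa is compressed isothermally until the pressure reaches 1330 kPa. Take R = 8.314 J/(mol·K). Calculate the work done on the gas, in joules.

18500 J

T₁ = P₁V₁/(nR) = 200×48.9/(1.60×8.314) = 735 K.
Isothermal: T stays 735 K; PV = const ⇒ V₂ = 7.35 L, P₂ = 1330 kPa.
W = nRT ln(V₂/V₁) = 1.60×8.314×735×ln(0.150) = -18500 J.
Work done on the gas = −W_by = 18500 J.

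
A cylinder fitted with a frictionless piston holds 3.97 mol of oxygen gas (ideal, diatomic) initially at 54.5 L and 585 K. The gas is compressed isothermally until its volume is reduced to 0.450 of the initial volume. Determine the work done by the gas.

P₁ = nRT₁/V₁ = 3.97×8.314×585/54.5 = 354 kPa.
Isothermal: T stays 585 K; PV = const ⇒ V₂ = 24.5 L, P₂ = 787 kPa.
W = nRT ln(V₂/V₁) = 3.97×8.314×585×ln(0.450) = -15400 J.

-15400 J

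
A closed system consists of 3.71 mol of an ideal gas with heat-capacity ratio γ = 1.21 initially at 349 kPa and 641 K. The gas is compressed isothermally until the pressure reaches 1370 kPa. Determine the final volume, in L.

14.4 L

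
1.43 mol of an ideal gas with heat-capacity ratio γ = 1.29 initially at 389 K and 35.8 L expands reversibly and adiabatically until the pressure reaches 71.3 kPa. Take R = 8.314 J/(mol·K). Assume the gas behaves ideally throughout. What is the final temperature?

340 K

P₁ = nRT₁/V₁ = 1.43×8.314×389/35.8 = 129 kPa.
Adiabatic: T₂/T₁ = (P₂/P₁)^((γ−1)/γ) ⇒ T₂ = 389×(0.552)^0.225 = 340 K; V₂ = 56.8 L.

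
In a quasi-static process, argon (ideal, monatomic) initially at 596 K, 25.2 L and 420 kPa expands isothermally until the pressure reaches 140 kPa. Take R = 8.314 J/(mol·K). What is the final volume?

Isothermal: T stays 596 K; PV = const ⇒ V₂ = 75.6 L, P₂ = 140 kPa.

75.6 L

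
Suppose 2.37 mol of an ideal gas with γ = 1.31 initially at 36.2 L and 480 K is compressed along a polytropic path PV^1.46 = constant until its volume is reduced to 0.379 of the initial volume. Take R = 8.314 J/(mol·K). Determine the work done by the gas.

-11600 J

P₁ = nRT₁/V₁ = 2.37×8.314×480/36.2 = 261 kPa.
Polytropic n=1.46: T₂ = T₁(V₁/V₂)^(n−1) = 480×(2.64)^0.46 = 750 K; P₂ = P₁(V₁/V₂)^n = 1080 kPa.
W = (P₁V₁−P₂V₂)/(n−1) = (261×36.2−1080×13.7)/0.46 = -11600 J.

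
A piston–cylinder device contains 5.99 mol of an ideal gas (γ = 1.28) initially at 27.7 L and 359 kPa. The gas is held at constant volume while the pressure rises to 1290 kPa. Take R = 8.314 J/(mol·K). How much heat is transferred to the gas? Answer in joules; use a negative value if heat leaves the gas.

92100 J

T₁ = P₁V₁/(nR) = 359×27.7/(5.99×8.314) = 200 K.
Isochoric: V stays 27.7 L; P/T = const ⇒ T₂ = 718 K, P₂ = 1290 kPa.
W = 0 (no volume change).
ΔU = nCvΔT = 5.99×29.7×(718−200) = 92100 J.
Q = ΔU = 92100 J.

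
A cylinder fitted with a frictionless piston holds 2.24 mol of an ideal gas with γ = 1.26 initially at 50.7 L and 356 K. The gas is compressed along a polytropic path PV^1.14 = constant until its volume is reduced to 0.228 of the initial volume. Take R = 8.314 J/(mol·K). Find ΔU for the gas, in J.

5860 J

P₁ = nRT₁/V₁ = 2.24×8.314×356/50.7 = 131 kPa.
Polytropic n=1.14: T₂ = T₁(V₁/V₂)^(n−1) = 356×(4.39)^0.14 = 438 K; P₂ = P₁(V₁/V₂)^n = 705 kPa.
For an ideal gas ΔU = nCvΔT with Cv = R/(γ−1) = 32.0 J/(mol·K).
ΔU = 2.24×32.0×(438−356) = 5860 J.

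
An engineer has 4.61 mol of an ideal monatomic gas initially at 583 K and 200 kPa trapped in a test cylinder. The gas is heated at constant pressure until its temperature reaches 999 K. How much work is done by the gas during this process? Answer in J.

V₁ = nRT₁/P₁ = 4.61×8.314×583/200 = 112 L.
Isobaric: P stays 200 kPa; V/T = const ⇒ T₂ = 999 K, V₂ = 191 L.
W = PΔV = 200×(191−112) kPa·L = 15900 J.

15900 J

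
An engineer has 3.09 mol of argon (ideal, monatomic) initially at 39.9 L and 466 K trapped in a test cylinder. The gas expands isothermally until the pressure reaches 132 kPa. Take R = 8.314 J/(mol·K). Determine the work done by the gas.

9830 J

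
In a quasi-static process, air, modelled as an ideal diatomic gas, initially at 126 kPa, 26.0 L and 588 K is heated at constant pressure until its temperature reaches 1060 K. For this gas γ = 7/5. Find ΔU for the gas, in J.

6570 J

n = P₁V₁/(RT₁) = 126×26.0/(8.314×588) = 0.670 mol.
Isobaric: P stays 126 kPa; V/T = const ⇒ T₂ = 1060 K, V₂ = 46.9 L.
For an ideal gas ΔU = nCvΔT with Cv = (5/2)R = 20.8 J/(mol·K).
ΔU = 0.670×20.8×(1060−588) = 6570 J.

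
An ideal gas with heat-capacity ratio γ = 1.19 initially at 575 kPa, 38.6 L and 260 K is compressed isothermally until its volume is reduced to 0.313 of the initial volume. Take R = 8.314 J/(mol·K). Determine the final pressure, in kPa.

1840 kPa

Isothermal: T stays 260 K; PV = const ⇒ V₂ = 12.1 L, P₂ = 1840 kPa.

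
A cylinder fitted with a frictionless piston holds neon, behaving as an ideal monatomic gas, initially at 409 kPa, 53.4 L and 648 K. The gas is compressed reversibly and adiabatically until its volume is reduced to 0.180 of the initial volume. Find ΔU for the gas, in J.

70000 J

n = P₁V₁/(RT₁) = 409×53.4/(8.314×648) = 4.05 mol.
Adiabatic: TV^(γ−1) = const ⇒ T₂ = 648×(5.56)^0.667 = 2030 K; PV^γ = const ⇒ P₂ = 7130 kPa.
For an ideal gas ΔU = nCvΔT with Cv = (3/2)R = 12.5 J/(mol·K).
ΔU = 4.05×12.5×(2030−648) = 70000 J.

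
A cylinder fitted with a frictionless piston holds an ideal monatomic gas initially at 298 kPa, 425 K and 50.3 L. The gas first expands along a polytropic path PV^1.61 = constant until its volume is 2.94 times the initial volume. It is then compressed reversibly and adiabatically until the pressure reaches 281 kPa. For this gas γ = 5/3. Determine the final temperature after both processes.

431 K

n = P₁V₁/(RT₁) = 298×50.3/(8.314×425) = 4.24 mol.
Step 1 — Polytropic n=1.61: T₂ = T₁(V₁/V₂)^(n−1) = 425×(0.340)^0.61 = 220 K; P₂ = P₁(V₁/V₂)^n = 52.5 kPa.
W = (P₁V₁−P₂V₂)/(n−1) = (298×50.3−52.5×148)/0.61 = 11800 J.
ΔU = nCvΔT = 4.24×12.5×(220−425) = -10800 J.
Q = ΔU + W = 1010 J.
State after step 1: P = 52.5 kPa, V = 148 L, T = 220 K.
Step 2 — Adiabatic: T₂/T₁ = (P₂/P₁)^((γ−1)/γ) ⇒ T₂ = 220×(5.35)^0.400 = 431 K; V₂ = 54.1 L.
ΔU = nCvΔT = 4.24×12.5×(431−220) = 11100 J.
Q = 0 for an adiabatic process, so W = −ΔU = -11100 J.
Net over both steps: W = 709 J, Q = 1010 J, ΔU = 298 J.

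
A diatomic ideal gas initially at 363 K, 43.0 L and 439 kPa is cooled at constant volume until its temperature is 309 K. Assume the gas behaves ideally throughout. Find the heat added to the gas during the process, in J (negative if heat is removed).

-7020 J

n = P₁V₁/(RT₁) = 439×43.0/(8.314×363) = 6.25 mol.
Isochoric: V stays 43.0 L; P/T = const ⇒ T₂ = 309 K, P₂ = 374 kPa.
W = 0 (no volume change).
ΔU = nCvΔT = 6.25×20.8×(309−363) = -7020 J.
Q = ΔU = -7020 J.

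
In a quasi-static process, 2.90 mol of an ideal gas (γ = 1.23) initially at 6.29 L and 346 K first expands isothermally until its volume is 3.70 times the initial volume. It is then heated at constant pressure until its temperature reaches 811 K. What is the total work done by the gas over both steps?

P₁ = nRT₁/V₁ = 2.90×8.314×346/6.29 = 1330 kPa.
Step 1 — Isothermal: T stays 346 K; PV = const ⇒ V₂ = 23.3 L, P₂ = 358 kPa.
ΔU = 0 (ideal gas, T constant).
W = nRT ln(V₂/V₁) = 2.90×8.314×346×ln(3.70) = 10900 J.
Q = ΔU + W = 10900 J.
State after step 1: P = 358 kPa, V = 23.3 L, T = 346 K.
Step 2 — Isobaric: P stays 358 kPa; V/T = const ⇒ T₂ = 811 K, V₂ = 54.6 L.
W = PΔV = 358×(54.6−23.3) kPa·L = 11200 J.
ΔU = nCvΔT = 2.90×36.1×(811−346) = 48700 J.
Q = ΔU + W = nCpΔT = 60000 J.
Net over both steps: W = 22100 J, Q = 70900 J, ΔU = 48700 J.

22100 J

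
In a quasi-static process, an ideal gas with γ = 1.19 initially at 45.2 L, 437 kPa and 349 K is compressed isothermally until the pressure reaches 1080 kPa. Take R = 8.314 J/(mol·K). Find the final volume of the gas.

18.3 L

Isothermal: T stays 349 K; PV = const ⇒ V₂ = 18.3 L, P₂ = 1080 kPa.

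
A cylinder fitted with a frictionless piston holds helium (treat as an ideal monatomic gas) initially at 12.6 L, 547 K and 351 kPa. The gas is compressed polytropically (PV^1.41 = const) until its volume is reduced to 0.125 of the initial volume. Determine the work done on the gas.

n = P₁V₁/(RT₁) = 351×12.6/(8.314×547) = 0.972 mol.
Polytropic n=1.41: T₂ = T₁(V₁/V₂)^(n−1) = 547×(8.00)^0.41 = 1280 K; P₂ = P₁(V₁/V₂)^n = 6590 kPa.
W = (P₁V₁−P₂V₂)/(n−1) = (351×12.6−6590×1.57)/0.41 = -14500 J.
Work done on the gas = −W_by = 14500 J.

14500 J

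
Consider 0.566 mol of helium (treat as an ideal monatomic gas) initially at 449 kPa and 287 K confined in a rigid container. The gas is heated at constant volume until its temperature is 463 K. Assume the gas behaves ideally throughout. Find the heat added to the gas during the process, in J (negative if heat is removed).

1240 J

V₁ = nRT₁/P₁ = 0.566×8.314×287/449 = 3.01 L.
Isochoric: V stays 3.01 L; P/T = const ⇒ T₂ = 463 K, P₂ = 724 kPa.
W = 0 (no volume change).
ΔU = nCvΔT = 0.566×12.5×(463−287) = 1240 J.
Q = ΔU = 1240 J.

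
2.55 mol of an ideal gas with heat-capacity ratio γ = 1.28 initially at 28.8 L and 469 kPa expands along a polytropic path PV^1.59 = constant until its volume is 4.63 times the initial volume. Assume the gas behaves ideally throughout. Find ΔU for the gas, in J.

-28700 J

T₁ = P₁V₁/(nR) = 469×28.8/(2.55×8.314) = 637 K.
Polytropic n=1.59: T₂ = T₁(V₁/V₂)^(n−1) = 637×(0.216)^0.59 = 258 K; P₂ = P₁(V₁/V₂)^n = 41.0 kPa.
For an ideal gas ΔU = nCvΔT with Cv = R/(γ−1) = 29.7 J/(mol·K).
ΔU = 2.55×29.7×(258−637) = -28700 J.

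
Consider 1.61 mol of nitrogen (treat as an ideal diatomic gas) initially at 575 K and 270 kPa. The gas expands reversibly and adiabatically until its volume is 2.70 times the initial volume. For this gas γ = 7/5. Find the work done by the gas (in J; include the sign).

6310 J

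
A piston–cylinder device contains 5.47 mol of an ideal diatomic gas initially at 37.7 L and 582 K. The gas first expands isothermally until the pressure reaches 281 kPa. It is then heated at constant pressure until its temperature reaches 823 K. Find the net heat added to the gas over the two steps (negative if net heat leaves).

62600 J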